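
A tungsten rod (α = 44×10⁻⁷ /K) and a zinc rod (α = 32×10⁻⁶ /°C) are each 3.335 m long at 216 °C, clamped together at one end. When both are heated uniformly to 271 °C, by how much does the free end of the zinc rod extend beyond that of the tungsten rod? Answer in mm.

5.06 mm

ΔT = 55 K
tungsten: ΔL = 44×10⁻⁷ × 3.335 m × 55 = 8.0707×10⁻⁴ m = 0.80707 mm
zinc: ΔL = 32×10⁻⁶ × 3.335 m × 55 = 5.8696×10⁻³ m = 5.8696 mm
difference = 5.8696 − 0.80707 = 5.06253 mm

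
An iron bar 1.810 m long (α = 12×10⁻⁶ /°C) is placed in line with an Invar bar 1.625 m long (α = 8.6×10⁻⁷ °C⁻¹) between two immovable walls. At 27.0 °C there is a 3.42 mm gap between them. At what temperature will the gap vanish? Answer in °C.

T = 175 °C

Gap closes when ΔL₁ + ΔL₂ = 3.42 mm = 3.42×10⁻³ m
(α₁L₁ + α₂L₂)ΔT = g
α₁L₁ + α₂L₂ = 12×10⁻⁶×1.810 + 8.6×10⁻⁷×1.625 = 2.31175×10⁻⁵ m/K
ΔT = 3.42×10⁻³ / 2.31175×10⁻⁵ = 147.94 K
T = 27.0 + 147.94 = 174.94 °C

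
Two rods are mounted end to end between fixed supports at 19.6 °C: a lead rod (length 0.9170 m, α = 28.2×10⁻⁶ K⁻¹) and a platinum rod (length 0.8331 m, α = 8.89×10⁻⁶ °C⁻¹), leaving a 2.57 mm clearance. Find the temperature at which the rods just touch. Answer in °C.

Gap closes when ΔL₁ + ΔL₂ = 2.57 mm = 2.57×10⁻³ m
(α₁L₁ + α₂L₂)ΔT = g
α₁L₁ + α₂L₂ = 28.2×10⁻⁶×0.9170 + 8.89×10⁻⁶×0.8331 = 3.3265659×10⁻⁵ m/K
ΔT = 2.57×10⁻³ / 3.3265659×10⁻⁵ = 77.257 K
T = 19.6 + 77.257 = 96.857 °C

T = 96.9 °C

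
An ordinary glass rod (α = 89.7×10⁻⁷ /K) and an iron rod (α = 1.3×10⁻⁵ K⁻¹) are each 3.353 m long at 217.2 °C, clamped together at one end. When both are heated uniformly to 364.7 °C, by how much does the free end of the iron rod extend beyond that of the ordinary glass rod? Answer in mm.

1.99 mm

ΔT = 147.5 K
ordinary glass: ΔL = 89.7×10⁻⁷ × 3.353 m × 147.5 = 4.4363×10⁻³ m = 4.4363 mm
iron: ΔL = 1.3×10⁻⁵ × 3.353 m × 147.5 = 6.4294×10⁻³ m = 6.4294 mm
difference = 6.4294 − 4.4363 = 1.9931 mm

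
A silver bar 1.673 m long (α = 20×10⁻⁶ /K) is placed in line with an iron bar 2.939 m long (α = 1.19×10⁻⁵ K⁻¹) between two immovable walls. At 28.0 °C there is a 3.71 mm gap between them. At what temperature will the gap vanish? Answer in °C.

T = 82.2 °C

Gap closes when ΔL₁ + ΔL₂ = 3.71 mm = 3.71×10⁻³ m
(α₁L₁ + α₂L₂)ΔT = g
α₁L₁ + α₂L₂ = 20×10⁻⁶×1.673 + 1.19×10⁻⁵×2.939 = 6.84341×10⁻⁵ m/K
ΔT = 3.71×10⁻³ / 6.84341×10⁻⁵ = 54.213 K
T = 28.0 + 54.213 = 82.213 °C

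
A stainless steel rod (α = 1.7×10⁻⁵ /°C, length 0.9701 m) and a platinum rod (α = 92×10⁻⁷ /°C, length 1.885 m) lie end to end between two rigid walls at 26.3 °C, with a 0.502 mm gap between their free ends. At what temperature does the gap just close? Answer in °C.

T = 41.1 °C

Gap closes when ΔL₁ + ΔL₂ = 0.502 mm = 5.02×10⁻⁴ m
(α₁L₁ + α₂L₂)ΔT = g
α₁L₁ + α₂L₂ = 1.7×10⁻⁵×0.9701 + 92×10⁻⁷×1.885 = 3.38337×10⁻⁵ m/K
ΔT = 5.02×10⁻⁴ / 3.38337×10⁻⁵ = 14.837 K
T = 26.3 + 14.837 = 41.137 °C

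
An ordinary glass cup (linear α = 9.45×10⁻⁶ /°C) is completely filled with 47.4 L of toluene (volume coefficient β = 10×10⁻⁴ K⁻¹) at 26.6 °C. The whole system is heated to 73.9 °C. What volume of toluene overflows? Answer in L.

The cup also expands: β_container ≈ 3α = 2.835×10⁻⁵ /K
Net overflow = V₀(β_liq − 3α_cont)ΔT
β − 3α = 1.00×10⁻³ − 2.835×10⁻⁵ = 9.7165×10⁻⁴ /K; ΔT = 47.3 K
ΔV = 47.4 × 9.7165×10⁻⁴ × 47.3 = 2.18 L

2.18 L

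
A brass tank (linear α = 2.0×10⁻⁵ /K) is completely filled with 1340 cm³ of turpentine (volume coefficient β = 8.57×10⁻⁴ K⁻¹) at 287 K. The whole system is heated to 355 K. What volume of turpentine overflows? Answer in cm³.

72.6 cm³

The tank also expands: β_container ≈ 3α = 6.0×10⁻⁵ /K
Net overflow = V₀(β_liq − 3α_cont)ΔT
β − 3α = 8.57×10⁻⁴ − 6.0×10⁻⁵ = 7.97×10⁻⁴ /K; ΔT = 68 K
ΔV = 1340 × 7.97×10⁻⁴ × 68 = 72.6 cm³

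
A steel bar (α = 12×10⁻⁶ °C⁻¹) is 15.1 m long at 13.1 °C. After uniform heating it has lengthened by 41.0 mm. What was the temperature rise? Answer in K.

ΔL = αL₀ΔT ⇒ ΔT = ΔL / (αL₀)
ΔT = 41.0×10⁻³ m / (12×10⁻⁶ × 15.1 m) = 226.27 K

ΔT = 226 K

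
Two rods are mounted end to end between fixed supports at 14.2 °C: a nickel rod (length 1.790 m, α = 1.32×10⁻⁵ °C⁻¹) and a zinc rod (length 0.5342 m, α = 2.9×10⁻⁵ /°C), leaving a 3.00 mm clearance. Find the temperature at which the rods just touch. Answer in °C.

Gap closes when ΔL₁ + ΔL₂ = 3.00 mm = 3.00×10⁻³ m
(α₁L₁ + α₂L₂)ΔT = g
α₁L₁ + α₂L₂ = 1.32×10⁻⁵×1.790 + 2.9×10⁻⁵×0.5342 = 3.91198×10⁻⁵ m/K
ΔT = 3.00×10⁻³ / 3.91198×10⁻⁵ = 76.688 K
T = 14.2 + 76.688 = 90.888 °C

T = 90.9 °C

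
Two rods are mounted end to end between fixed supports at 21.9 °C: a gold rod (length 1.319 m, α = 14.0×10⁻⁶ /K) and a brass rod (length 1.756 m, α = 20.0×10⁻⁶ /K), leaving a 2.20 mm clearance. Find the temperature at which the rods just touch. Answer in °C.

T = 63.0 °C

Gap closes when ΔL₁ + ΔL₂ = 2.20 mm = 2.20×10⁻³ m
(α₁L₁ + α₂L₂)ΔT = g
α₁L₁ + α₂L₂ = 14.0×10⁻⁶×1.319 + 20.0×10⁻⁶×1.756 = 5.3586×10⁻⁵ m/K
ΔT = 2.20×10⁻³ / 5.3586×10⁻⁵ = 41.055 K
T = 21.9 + 41.055 = 62.955 °C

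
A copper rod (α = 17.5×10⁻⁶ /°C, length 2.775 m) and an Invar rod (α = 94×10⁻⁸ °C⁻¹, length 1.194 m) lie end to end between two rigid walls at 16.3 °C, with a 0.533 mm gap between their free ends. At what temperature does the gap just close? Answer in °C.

α₁L₁ = 4.85625×10⁻⁵ m/K, α₂L₂ = 1.12236×10⁻⁶ m/K → total 4.968486×10⁻⁵ m/K
ΔT = g/(α₁L₁+α₂L₂) = 5.33×10⁻⁴ / 4.968486×10⁻⁵ = 10.728 K
T = 16.3 + 10.728 = 27.028 °C

T = 27.0 °C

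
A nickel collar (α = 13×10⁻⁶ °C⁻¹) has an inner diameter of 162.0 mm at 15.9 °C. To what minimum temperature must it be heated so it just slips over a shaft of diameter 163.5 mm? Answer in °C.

Required Δd = 163.5 − 162.0 = 1.5 mm
Δd = αd₀ΔT ⇒ ΔT = Δd/(αd₀) = 1.5 / (13×10⁻⁶ × 162.0) = 712.25 K
T_min = 15.9 + 712.25 = 728.15 °C

T = 728 °C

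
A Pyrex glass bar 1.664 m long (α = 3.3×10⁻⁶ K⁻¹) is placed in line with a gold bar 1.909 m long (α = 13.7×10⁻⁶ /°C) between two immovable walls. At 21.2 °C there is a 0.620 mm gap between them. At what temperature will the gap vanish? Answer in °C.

T = 40.8 °C

Gap closes when ΔL₁ + ΔL₂ = 0.620 mm = 6.20×10⁻⁴ m
(α₁L₁ + α₂L₂)ΔT = g
α₁L₁ + α₂L₂ = 3.3×10⁻⁶×1.664 + 13.7×10⁻⁶×1.909 = 3.16445×10⁻⁵ m/K
ΔT = 6.20×10⁻⁴ / 3.16445×10⁻⁵ = 19.593 K
T = 21.2 + 19.593 = 40.793 °C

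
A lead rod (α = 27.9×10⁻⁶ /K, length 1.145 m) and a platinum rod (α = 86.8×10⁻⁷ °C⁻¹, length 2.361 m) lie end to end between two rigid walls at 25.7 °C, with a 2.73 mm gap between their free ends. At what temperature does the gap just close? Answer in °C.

T = 77.8 °C

α₁L₁ = 3.19455×10⁻⁵ m/K, α₂L₂ = 2.049348×10⁻⁵ m/K → total 5.243898×10⁻⁵ m/K
ΔT = g/(α₁L₁+α₂L₂) = 2.73×10⁻³ / 5.243898×10⁻⁵ = 52.061 K
T = 25.7 + 52.061 = 77.761 °C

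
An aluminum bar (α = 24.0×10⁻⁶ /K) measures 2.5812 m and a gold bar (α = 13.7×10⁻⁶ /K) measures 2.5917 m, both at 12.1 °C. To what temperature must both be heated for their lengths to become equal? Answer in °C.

L₁(1 + α₁ΔT) = L₂(1 + α₂ΔT) ⇒ ΔT = (L₂ − L₁)/(α₁L₁ − α₂L₂)
L₂ − L₁ = 2.5917 − 2.5812 = 1.05×10⁻² m
α₁L₁ − α₂L₂ = 24.0×10⁻⁶×2.5812 − 13.7×10⁻⁶×2.5917 = 2.644251×10⁻⁵ m/K
ΔT = 1.05×10⁻² / 2.644251×10⁻⁵ = 397.088 K
T = 12.1 + 397.088 = 409.188 °C

T = 409.2 °C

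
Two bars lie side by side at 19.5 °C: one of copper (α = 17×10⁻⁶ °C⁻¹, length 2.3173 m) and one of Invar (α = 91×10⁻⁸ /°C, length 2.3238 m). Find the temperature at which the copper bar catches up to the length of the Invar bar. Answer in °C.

T = 193.9 °C

L₁(1 + α₁ΔT) = L₂(1 + α₂ΔT) ⇒ ΔT = (L₂ − L₁)/(α₁L₁ − α₂L₂)
L₂ − L₁ = 2.3238 − 2.3173 = 6.50×10⁻³ m
α₁L₁ − α₂L₂ = 17×10⁻⁶×2.3173 − 91×10⁻⁸×2.3238 = 3.7279442×10⁻⁵ m/K
ΔT = 6.50×10⁻³ / 3.7279442×10⁻⁵ = 174.359 K
T = 19.5 + 174.359 = 193.859 °C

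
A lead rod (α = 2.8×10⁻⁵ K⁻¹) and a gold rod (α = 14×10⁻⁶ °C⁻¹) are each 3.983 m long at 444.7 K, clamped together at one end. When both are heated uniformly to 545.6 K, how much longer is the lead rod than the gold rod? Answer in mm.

5.63 mm

ΔT = 100.9 K
lead: ΔL = 2.8×10⁻⁵ × 3.983 m × 100.9 = 1.1253×10⁻² m = 11.253 mm
gold: ΔL = 14×10⁻⁶ × 3.983 m × 100.9 = 5.6264×10⁻³ m = 5.6264 mm
difference = 11.253 − 5.6264 = 5.6266 mm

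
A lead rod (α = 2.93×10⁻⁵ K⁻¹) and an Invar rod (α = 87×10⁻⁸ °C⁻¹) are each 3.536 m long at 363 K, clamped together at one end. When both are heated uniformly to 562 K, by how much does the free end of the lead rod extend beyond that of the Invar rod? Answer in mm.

20.0 mm

ΔT = 199 K
lead: ΔL = 2.93×10⁻⁵ × 3.536 m × 199 = 2.0617×10⁻² m = 20.617 mm
Invar: ΔL = 87×10⁻⁸ × 3.536 m × 199 = 6.1219×10⁻⁴ m = 0.61219 mm
difference = 20.617 − 0.61219 = 20.00481 mm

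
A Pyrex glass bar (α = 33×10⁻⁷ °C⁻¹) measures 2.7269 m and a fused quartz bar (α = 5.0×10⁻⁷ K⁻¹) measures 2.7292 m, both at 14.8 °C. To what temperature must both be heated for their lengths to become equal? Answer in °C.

L₁(1 + α₁ΔT) = L₂(1 + α₂ΔT) ⇒ ΔT = (L₂ − L₁)/(α₁L₁ − α₂L₂)
L₂ − L₁ = 2.7292 − 2.7269 = 2.30×10⁻³ m
α₁L₁ − α₂L₂ = 33×10⁻⁷×2.7269 − 5.0×10⁻⁷×2.7292 = 7.63417×10⁻⁶ m/K
ΔT = 2.30×10⁻³ / 7.63417×10⁻⁶ = 301.277 K
T = 14.8 + 301.277 = 316.077 °C

T = 316.1 °C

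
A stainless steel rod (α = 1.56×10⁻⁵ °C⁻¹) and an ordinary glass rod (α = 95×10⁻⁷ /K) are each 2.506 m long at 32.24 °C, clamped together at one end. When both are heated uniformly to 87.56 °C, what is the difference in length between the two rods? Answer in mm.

0.846 mm

ΔT = 55.32 K
stainless steel: ΔL = 1.56×10⁻⁵ × 2.506 m × 55.32 = 2.1627×10⁻³ m = 2.1627 mm
ordinary glass: ΔL = 95×10⁻⁷ × 2.506 m × 55.32 = 1.3170×10⁻³ m = 1.3170 mm
difference = 2.1627 − 1.3170 = 0.8457 mm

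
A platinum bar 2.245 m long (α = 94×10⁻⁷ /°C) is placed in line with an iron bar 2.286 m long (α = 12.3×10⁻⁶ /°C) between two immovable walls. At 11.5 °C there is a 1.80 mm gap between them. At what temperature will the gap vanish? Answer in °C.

T = 48.1 °C

α₁L₁ = 2.1103×10⁻⁵ m/K, α₂L₂ = 2.81178×10⁻⁵ m/K → total 4.92208×10⁻⁵ m/K
ΔT = g/(α₁L₁+α₂L₂) = 1.80×10⁻³ / 4.92208×10⁻⁵ = 36.570 K
T = 11.5 + 36.570 = 48.070 °C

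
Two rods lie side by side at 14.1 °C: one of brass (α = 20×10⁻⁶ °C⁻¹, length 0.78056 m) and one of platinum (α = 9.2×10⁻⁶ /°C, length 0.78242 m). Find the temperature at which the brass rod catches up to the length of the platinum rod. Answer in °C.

L₁(1 + α₁ΔT) = L₂(1 + α₂ΔT) ⇒ ΔT = (L₂ − L₁)/(α₁L₁ − α₂L₂)
L₂ − L₁ = 0.78242 − 0.78056 = 1.86×10⁻³ m
α₁L₁ − α₂L₂ = 20×10⁻⁶×0.78056 − 9.2×10⁻⁶×0.78242 = 8.412936×10⁻⁶ m/K
ΔT = 1.86×10⁻³ / 8.412936×10⁻⁶ = 221.088 K
T = 14.1 + 221.088 = 235.188 °C

T = 235.2 °C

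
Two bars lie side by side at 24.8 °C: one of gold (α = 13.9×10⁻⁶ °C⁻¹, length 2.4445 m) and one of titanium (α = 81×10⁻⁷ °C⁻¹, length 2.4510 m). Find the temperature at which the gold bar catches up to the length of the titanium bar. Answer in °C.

T = 485.0 °C

L₁(1 + α₁ΔT) = L₂(1 + α₂ΔT) ⇒ ΔT = (L₂ − L₁)/(α₁L₁ − α₂L₂)
L₂ − L₁ = 2.4510 − 2.4445 = 6.50×10⁻³ m
α₁L₁ − α₂L₂ = 13.9×10⁻⁶×2.4445 − 81×10⁻⁷×2.4510 = 1.412545×10⁻⁵ m/K
ΔT = 6.50×10⁻³ / 1.412545×10⁻⁵ = 460.162 K
T = 24.8 + 460.162 = 484.962 °C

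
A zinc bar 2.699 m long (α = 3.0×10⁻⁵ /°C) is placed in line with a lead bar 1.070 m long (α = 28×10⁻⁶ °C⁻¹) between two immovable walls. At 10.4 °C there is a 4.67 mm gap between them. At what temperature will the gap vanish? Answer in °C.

α₁L₁ = 8.097×10⁻⁵ m/K, α₂L₂ = 2.996×10⁻⁵ m/K → total 1.1093×10⁻⁴ m/K
ΔT = g/(α₁L₁+α₂L₂) = 4.67×10⁻³ / 1.1093×10⁻⁴ = 42.099 K
T = 10.4 + 42.099 = 52.499 °C

T = 52.5 °C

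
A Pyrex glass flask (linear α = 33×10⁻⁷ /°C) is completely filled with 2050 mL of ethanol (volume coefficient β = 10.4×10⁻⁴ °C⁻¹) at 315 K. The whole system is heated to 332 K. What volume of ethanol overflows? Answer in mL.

35.9 mL

The flask also expands: β_container ≈ 3α = 9.9×10⁻⁶ /K
Net overflow = V₀(β_liq − 3α_cont)ΔT
β − 3α = 1.04×10⁻³ − 9.9×10⁻⁶ = 1.0301×10⁻³ /K; ΔT = 17 K
ΔV = 2050 × 1.0301×10⁻³ × 17 = 35.9 mL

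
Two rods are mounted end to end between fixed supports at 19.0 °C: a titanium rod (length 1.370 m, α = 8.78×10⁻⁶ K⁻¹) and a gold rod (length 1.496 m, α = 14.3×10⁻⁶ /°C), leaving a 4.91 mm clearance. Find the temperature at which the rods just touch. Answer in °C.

Gap closes when ΔL₁ + ΔL₂ = 4.91 mm = 4.91×10⁻³ m
(α₁L₁ + α₂L₂)ΔT = g
α₁L₁ + α₂L₂ = 8.78×10⁻⁶×1.370 + 14.3×10⁻⁶×1.496 = 3.34214×10⁻⁵ m/K
ΔT = 4.91×10⁻³ / 3.34214×10⁻⁵ = 146.91 K
T = 19.0 + 146.91 = 165.91 °C

T = 166 °C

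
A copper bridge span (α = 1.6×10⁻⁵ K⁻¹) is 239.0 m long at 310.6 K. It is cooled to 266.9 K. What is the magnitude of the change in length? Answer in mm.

ΔL = 167 mm

|ΔT| = |266.9 − 310.6| = 43.7 K
ΔL = αL₀ΔT = (1.6×10⁻⁵)(239.0)(43.7) = 1.67×10⁻¹ m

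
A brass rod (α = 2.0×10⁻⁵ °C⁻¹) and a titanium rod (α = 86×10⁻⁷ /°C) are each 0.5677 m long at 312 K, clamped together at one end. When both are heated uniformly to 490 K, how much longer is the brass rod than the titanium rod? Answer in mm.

1.15 mm

ΔT = 178 K
brass: ΔL = 2.0×10⁻⁵ × 0.5677 m × 178 = 2.0210×10⁻³ m = 2.0210 mm
titanium: ΔL = 86×10⁻⁷ × 0.5677 m × 178 = 8.6904×10⁻⁴ m = 0.86904 mm
difference = 2.0210 − 0.86904 = 1.15196 mm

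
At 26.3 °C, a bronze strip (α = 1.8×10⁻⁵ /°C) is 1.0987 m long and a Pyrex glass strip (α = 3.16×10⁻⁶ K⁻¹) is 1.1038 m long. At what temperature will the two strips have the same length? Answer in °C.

T = 339.4 °C

L₁(1 + α₁ΔT) = L₂(1 + α₂ΔT) ⇒ ΔT = (L₂ − L₁)/(α₁L₁ − α₂L₂)
L₂ − L₁ = 1.1038 − 1.0987 = 5.10×10⁻³ m
α₁L₁ − α₂L₂ = 1.8×10⁻⁵×1.0987 − 3.16×10⁻⁶×1.1038 = 1.6288592×10⁻⁵ m/K
ΔT = 5.10×10⁻³ / 1.6288592×10⁻⁵ = 313.103 K
T = 26.3 + 313.103 = 339.403 °C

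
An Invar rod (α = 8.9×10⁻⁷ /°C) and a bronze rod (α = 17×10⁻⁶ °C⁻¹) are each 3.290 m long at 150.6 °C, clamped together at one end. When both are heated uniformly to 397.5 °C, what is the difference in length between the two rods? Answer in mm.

13.1 mm

ΔT = 246.9 K
Invar: ΔL = 8.9×10⁻⁷ × 3.290 m × 246.9 = 7.2295×10⁻⁴ m = 0.72295 mm
bronze: ΔL = 17×10⁻⁶ × 3.290 m × 246.9 = 1.3809×10⁻² m = 13.809 mm
difference = 13.809 − 0.72295 = 13.08605 mm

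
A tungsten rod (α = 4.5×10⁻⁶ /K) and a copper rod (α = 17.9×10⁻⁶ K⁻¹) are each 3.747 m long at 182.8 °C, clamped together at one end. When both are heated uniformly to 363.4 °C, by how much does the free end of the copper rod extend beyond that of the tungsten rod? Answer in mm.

ΔT = 180.6 K
tungsten: ΔL = 4.5×10⁻⁶ × 3.747 m × 180.6 = 3.0452×10⁻³ m = 3.0452 mm
copper: ΔL = 17.9×10⁻⁶ × 3.747 m × 180.6 = 1.2113×10⁻² m = 12.113 mm
difference = 12.113 − 3.0452 = 9.0678 mm

9.07 mm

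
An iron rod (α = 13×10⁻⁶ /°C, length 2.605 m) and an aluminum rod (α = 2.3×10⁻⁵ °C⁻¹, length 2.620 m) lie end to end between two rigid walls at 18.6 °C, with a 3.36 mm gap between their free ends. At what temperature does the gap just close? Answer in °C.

α₁L₁ = 3.3865×10⁻⁵ m/K, α₂L₂ = 6.026×10⁻⁵ m/K → total 9.4125×10⁻⁵ m/K
ΔT = g/(α₁L₁+α₂L₂) = 3.36×10⁻³ / 9.4125×10⁻⁵ = 35.697 K
T = 18.6 + 35.697 = 54.297 °C

T = 54.3 °C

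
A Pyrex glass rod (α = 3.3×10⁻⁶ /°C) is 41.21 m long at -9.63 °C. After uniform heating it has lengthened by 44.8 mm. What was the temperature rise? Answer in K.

ΔL = αL₀ΔT ⇒ ΔT = ΔL / (αL₀)
ΔT = 44.8×10⁻³ m / (3.3×10⁻⁶ × 41.21 m) = 329.43 K

ΔT = 329 K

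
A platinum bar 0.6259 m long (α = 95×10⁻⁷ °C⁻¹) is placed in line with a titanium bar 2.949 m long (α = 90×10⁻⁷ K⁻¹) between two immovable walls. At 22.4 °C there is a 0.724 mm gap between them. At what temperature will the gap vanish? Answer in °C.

α₁L₁ = 5.94605×10⁻⁶ m/K, α₂L₂ = 2.6541×10⁻⁵ m/K → total 3.248705×10⁻⁵ m/K
ΔT = g/(α₁L₁+α₂L₂) = 7.24×10⁻⁴ / 3.248705×10⁻⁵ = 22.286 K
T = 22.4 + 22.286 = 44.686 °C

T = 44.7 °C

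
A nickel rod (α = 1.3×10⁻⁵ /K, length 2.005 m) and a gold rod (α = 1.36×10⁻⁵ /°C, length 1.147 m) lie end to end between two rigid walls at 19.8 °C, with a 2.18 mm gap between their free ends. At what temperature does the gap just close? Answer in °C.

α₁L₁ = 2.6065×10⁻⁵ m/K, α₂L₂ = 1.55992×10⁻⁵ m/K → total 4.16642×10⁻⁵ m/K
ΔT = g/(α₁L₁+α₂L₂) = 2.18×10⁻³ / 4.16642×10⁻⁵ = 52.323 K
T = 19.8 + 52.323 = 72.123 °C

T = 72.1 °C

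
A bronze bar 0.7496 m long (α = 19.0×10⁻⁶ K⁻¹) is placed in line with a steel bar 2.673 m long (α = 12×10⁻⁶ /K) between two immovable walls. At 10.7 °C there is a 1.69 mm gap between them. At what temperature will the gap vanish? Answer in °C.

α₁L₁ = 1.42424×10⁻⁵ m/K, α₂L₂ = 3.2076×10⁻⁵ m/K → total 4.63184×10⁻⁵ m/K
ΔT = g/(α₁L₁+α₂L₂) = 1.69×10⁻³ / 4.63184×10⁻⁵ = 36.487 K
T = 10.7 + 36.487 = 47.187 °C

T = 47.2 °C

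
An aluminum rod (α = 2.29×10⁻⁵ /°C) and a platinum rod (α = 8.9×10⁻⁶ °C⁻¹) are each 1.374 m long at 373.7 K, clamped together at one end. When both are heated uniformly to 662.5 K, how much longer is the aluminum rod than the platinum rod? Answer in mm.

ΔT = 288.8 K
aluminum: ΔL = 2.29×10⁻⁵ × 1.374 m × 288.8 = 9.0870×10⁻³ m = 9.0870 mm
platinum: ΔL = 8.9×10⁻⁶ × 1.374 m × 288.8 = 3.5316×10⁻³ m = 3.5316 mm
difference = 9.0870 − 3.5316 = 5.5554 mm

5.56 mm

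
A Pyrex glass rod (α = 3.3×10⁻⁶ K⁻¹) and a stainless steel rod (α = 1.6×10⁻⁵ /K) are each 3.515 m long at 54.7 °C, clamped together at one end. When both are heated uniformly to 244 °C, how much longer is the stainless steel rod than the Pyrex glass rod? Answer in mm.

ΔT = 189.3 K
Pyrex glass: ΔL = 3.3×10⁻⁶ × 3.515 m × 189.3 = 2.1958×10⁻³ m = 2.1958 mm
stainless steel: ΔL = 1.6×10⁻⁵ × 3.515 m × 189.3 = 1.0646×10⁻² m = 10.646 mm
difference = 10.646 − 2.1958 = 8.4502 mm

8.45 mm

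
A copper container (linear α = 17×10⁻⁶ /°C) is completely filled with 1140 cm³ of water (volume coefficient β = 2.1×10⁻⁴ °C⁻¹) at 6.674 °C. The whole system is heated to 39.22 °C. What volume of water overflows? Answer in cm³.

5.90 cm³

The container also expands: β_container ≈ 3α = 5.1×10⁻⁵ /K
Net overflow = V₀(β_liq − 3α_cont)ΔT
β − 3α = 2.10×10⁻⁴ − 5.1×10⁻⁵ = 1.59×10⁻⁴ /K; ΔT = 32.546 K
ΔV = 1140 × 1.59×10⁻⁴ × 32.546 = 5.90 cm³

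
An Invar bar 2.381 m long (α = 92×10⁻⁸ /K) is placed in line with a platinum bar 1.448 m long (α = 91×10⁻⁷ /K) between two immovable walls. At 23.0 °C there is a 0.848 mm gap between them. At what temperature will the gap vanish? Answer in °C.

Gap closes when ΔL₁ + ΔL₂ = 0.848 mm = 8.48×10⁻⁴ m
(α₁L₁ + α₂L₂)ΔT = g
α₁L₁ + α₂L₂ = 92×10⁻⁸×2.381 + 91×10⁻⁷×1.448 = 1.536732×10⁻⁵ m/K
ΔT = 8.48×10⁻⁴ / 1.536732×10⁻⁵ = 55.182 K
T = 23.0 + 55.182 = 78.182 °C

T = 78.2 °C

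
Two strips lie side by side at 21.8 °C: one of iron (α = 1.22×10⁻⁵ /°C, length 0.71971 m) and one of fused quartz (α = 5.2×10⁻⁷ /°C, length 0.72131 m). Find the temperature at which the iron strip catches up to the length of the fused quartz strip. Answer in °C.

L₁(1 + α₁ΔT) = L₂(1 + α₂ΔT) ⇒ ΔT = (L₂ − L₁)/(α₁L₁ − α₂L₂)
L₂ − L₁ = 0.72131 − 0.71971 = 1.60×10⁻³ m
α₁L₁ − α₂L₂ = 1.22×10⁻⁵×0.71971 − 5.2×10⁻⁷×0.72131 = 8.4053808×10⁻⁶ m/K
ΔT = 1.60×10⁻³ / 8.4053808×10⁻⁶ = 190.354 K
T = 21.8 + 190.354 = 212.154 °C

T = 212.2 °C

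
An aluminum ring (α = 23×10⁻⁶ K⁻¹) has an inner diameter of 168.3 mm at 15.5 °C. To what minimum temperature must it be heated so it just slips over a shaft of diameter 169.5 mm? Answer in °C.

Required Δd = 169.5 − 168.3 = 1.2 mm
Δd = αd₀ΔT ⇒ ΔT = Δd/(αd₀) = 1.2 / (23×10⁻⁶ × 168.3) = 310.01 K
T_min = 15.5 + 310.01 = 325.51 °C

T = 326 °C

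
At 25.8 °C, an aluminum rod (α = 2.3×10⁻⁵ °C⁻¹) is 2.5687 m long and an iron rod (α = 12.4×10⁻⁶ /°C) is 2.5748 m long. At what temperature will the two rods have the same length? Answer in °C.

Equal length when α₁L₁ΔT − α₂L₂ΔT = L₂ − L₁ = 6.10×10⁻³ m
α₁L₁ = 5.90801×10⁻⁵, α₂L₂ = 3.192752×10⁻⁵ → Δ(αL) = 2.715258×10⁻⁵ m/K
ΔT = 6.10×10⁻³ / 2.715258×10⁻⁵ = 224.656 K, so T = 25.8 + 224.656 = 250.456 °C

T = 250.5 °C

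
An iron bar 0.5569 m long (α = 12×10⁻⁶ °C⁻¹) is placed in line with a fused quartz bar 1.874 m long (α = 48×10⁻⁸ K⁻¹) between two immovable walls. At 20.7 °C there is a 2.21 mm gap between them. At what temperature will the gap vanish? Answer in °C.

T = 312 °C

α₁L₁ = 6.6828×10⁻⁶ m/K, α₂L₂ = 8.9952×10⁻⁷ m/K → total 7.58232×10⁻⁶ m/K
ΔT = g/(α₁L₁+α₂L₂) = 2.21×10⁻³ / 7.58232×10⁻⁶ = 291.47 K
T = 20.7 + 291.47 = 312.17 °C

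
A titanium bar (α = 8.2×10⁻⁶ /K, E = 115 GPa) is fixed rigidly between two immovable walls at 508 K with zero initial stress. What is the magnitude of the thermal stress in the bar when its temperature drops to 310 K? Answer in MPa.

σ = 187 MPa

Fully constrained: the free strain ε = αΔT is blocked, so σ = Eε = EαΔT.
|ΔT| = 198 K
σ = 115×10⁹ × 8.2×10⁻⁶ × 198 = 1.87×10⁸ Pa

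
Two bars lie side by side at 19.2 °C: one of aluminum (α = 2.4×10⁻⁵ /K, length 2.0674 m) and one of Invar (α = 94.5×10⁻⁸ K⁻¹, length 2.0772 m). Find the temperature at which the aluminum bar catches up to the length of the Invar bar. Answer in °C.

Equal length when α₁L₁ΔT − α₂L₂ΔT = L₂ − L₁ = 9.80×10⁻³ m
α₁L₁ = 4.96176×10⁻⁵, α₂L₂ = 1.962954×10⁻⁶ → Δ(αL) = 4.7654646×10⁻⁵ m/K
ΔT = 9.80×10⁻³ / 4.7654646×10⁻⁵ = 205.646 K, so T = 19.2 + 205.646 = 224.846 °C

T = 224.8 °C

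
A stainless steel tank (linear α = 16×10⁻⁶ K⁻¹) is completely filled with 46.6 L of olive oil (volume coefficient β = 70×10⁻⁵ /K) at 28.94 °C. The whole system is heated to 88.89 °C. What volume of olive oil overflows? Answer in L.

The tank also expands: β_container ≈ 3α = 4.8×10⁻⁵ /K
Net overflow = V₀(β_liq − 3α_cont)ΔT
β − 3α = 7.00×10⁻⁴ − 4.8×10⁻⁵ = 6.52×10⁻⁴ /K; ΔT = 59.95 K
ΔV = 46.6 × 6.52×10⁻⁴ × 59.95 = 1.82 L

1.82 L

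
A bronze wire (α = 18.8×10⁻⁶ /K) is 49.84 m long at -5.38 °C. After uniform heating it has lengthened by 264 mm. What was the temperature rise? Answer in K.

ΔL = αL₀ΔT ⇒ ΔT = ΔL / (αL₀)
ΔT = 264×10⁻³ m / (18.8×10⁻⁶ × 49.84 m) = 281.75 K

ΔT = 282 K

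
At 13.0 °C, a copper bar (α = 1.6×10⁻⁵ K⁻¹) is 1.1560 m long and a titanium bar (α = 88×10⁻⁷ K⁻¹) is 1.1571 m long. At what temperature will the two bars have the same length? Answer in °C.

T = 145.3 °C

L₁(1 + α₁ΔT) = L₂(1 + α₂ΔT) ⇒ ΔT = (L₂ − L₁)/(α₁L₁ − α₂L₂)
L₂ − L₁ = 1.1571 − 1.1560 = 1.10×10⁻³ m
α₁L₁ − α₂L₂ = 1.6×10⁻⁵×1.1560 − 88×10⁻⁷×1.1571 = 8.31352×10⁻⁶ m/K
ΔT = 1.10×10⁻³ / 8.31352×10⁻⁶ = 132.315 K
T = 13.0 + 132.315 = 145.315 °C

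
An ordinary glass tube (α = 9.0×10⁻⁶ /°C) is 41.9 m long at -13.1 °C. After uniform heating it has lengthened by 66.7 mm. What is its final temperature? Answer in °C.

ΔL = αL₀ΔT ⇒ ΔT = ΔL / (αL₀)
ΔT = 66.7×10⁻³ m / (9.0×10⁻⁶ × 41.9 m) = 176.88 K
T = -13.1 + 176.88 = 163.78 °C

T = 164 °C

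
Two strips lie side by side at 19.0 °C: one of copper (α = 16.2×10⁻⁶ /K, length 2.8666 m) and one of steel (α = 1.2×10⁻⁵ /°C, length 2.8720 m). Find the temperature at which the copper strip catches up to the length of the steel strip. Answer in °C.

L₁(1 + α₁ΔT) = L₂(1 + α₂ΔT) ⇒ ΔT = (L₂ − L₁)/(α₁L₁ − α₂L₂)
L₂ − L₁ = 2.8720 − 2.8666 = 5.40×10⁻³ m
α₁L₁ − α₂L₂ = 16.2×10⁻⁶×2.8666 − 1.2×10⁻⁵×2.8720 = 1.197492×10⁻⁵ m/K
ΔT = 5.40×10⁻³ / 1.197492×10⁻⁵ = 450.942 K
T = 19.0 + 450.942 = 469.942 °C

T = 469.9 °C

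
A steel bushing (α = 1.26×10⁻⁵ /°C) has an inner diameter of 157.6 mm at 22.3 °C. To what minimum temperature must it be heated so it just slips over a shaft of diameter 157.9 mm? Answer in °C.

Required Δd = 157.9 − 157.6 = 0.3 mm
Δd = αd₀ΔT ⇒ ΔT = Δd/(αd₀) = 0.3 / (1.26×10⁻⁵ × 157.6) = 151.08 K
T_min = 22.3 + 151.08 = 173.38 °C

T = 173 °C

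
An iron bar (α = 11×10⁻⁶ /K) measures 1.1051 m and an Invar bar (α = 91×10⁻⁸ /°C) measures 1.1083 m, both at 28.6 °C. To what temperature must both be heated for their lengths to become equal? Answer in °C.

T = 315.7 °C

L₁(1 + α₁ΔT) = L₂(1 + α₂ΔT) ⇒ ΔT = (L₂ − L₁)/(α₁L₁ − α₂L₂)
L₂ − L₁ = 1.1083 − 1.1051 = 3.20×10⁻³ m
α₁L₁ − α₂L₂ = 11×10⁻⁶×1.1051 − 91×10⁻⁸×1.1083 = 1.1147547×10⁻⁵ m/K
ΔT = 3.20×10⁻³ / 1.1147547×10⁻⁵ = 287.059 K
T = 28.6 + 287.059 = 315.659 °C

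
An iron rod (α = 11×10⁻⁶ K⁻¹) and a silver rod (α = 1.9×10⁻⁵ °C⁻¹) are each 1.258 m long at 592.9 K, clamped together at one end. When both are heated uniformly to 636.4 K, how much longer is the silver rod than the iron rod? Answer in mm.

0.438 mm

ΔT = 43.5 K
iron: ΔL = 11×10⁻⁶ × 1.258 m × 43.5 = 6.0195×10⁻⁴ m = 0.60195 mm
silver: ΔL = 1.9×10⁻⁵ × 1.258 m × 43.5 = 1.0397×10⁻³ m = 1.0397 mm
difference = 1.0397 − 0.60195 = 0.43775 mm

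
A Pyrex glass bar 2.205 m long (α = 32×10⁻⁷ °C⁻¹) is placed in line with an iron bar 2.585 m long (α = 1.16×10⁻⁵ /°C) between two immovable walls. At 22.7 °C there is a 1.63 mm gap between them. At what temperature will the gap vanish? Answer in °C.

α₁L₁ = 7.056×10⁻⁶ m/K, α₂L₂ = 2.9986×10⁻⁵ m/K → total 3.7042×10⁻⁵ m/K
ΔT = g/(α₁L₁+α₂L₂) = 1.63×10⁻³ / 3.7042×10⁻⁵ = 44.004 K
T = 22.7 + 44.004 = 66.704 °C

T = 66.7 °C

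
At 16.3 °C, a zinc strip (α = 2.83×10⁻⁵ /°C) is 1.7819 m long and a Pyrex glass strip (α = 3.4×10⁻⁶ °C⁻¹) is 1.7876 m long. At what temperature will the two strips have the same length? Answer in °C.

T = 144.8 °C

L₁(1 + α₁ΔT) = L₂(1 + α₂ΔT) ⇒ ΔT = (L₂ − L₁)/(α₁L₁ − α₂L₂)
L₂ − L₁ = 1.7876 − 1.7819 = 5.70×10⁻³ m
α₁L₁ − α₂L₂ = 2.83×10⁻⁵×1.7819 − 3.4×10⁻⁶×1.7876 = 4.434993×10⁻⁵ m/K
ΔT = 5.70×10⁻³ / 4.434993×10⁻⁵ = 128.523 K
T = 16.3 + 128.523 = 144.823 °C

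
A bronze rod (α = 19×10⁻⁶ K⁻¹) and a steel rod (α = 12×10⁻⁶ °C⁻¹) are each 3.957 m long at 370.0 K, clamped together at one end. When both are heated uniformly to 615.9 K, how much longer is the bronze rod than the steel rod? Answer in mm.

6.81 mm

ΔT = 245.9 K
bronze: ΔL = 19×10⁻⁶ × 3.957 m × 245.9 = 1.8487×10⁻² m = 18.487 mm
steel: ΔL = 12×10⁻⁶ × 3.957 m × 245.9 = 1.1676×10⁻² m = 11.676 mm
difference = 18.487 − 11.676 = 6.811 mm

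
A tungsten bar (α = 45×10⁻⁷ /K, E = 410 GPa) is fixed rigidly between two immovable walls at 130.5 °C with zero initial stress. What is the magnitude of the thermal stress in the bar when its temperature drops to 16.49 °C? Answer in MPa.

Fully constrained: the free strain ε = αΔT is blocked, so σ = Eε = EαΔT.
|ΔT| = 114.01 K
σ = 410×10⁹ × 45×10⁻⁷ × 114.01 = 2.10×10⁸ Pa

σ = 210 MPa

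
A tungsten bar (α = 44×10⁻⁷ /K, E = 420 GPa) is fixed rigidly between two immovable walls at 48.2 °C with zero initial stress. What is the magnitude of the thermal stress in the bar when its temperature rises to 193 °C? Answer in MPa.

Fully constrained: the free strain ε = αΔT is blocked, so σ = Eε = EαΔT.
|ΔT| = 144.8 K
σ = 420×10⁹ × 44×10⁻⁷ × 144.8 = 2.68×10⁸ Pa

σ = 268 MPa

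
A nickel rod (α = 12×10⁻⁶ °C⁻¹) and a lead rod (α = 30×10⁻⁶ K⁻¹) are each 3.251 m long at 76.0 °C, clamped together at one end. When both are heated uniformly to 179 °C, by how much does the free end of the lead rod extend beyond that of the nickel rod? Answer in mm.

ΔT = 103.0 K
nickel: ΔL = 12×10⁻⁶ × 3.251 m × 103.0 = 4.0182×10⁻³ m = 4.0182 mm
lead: ΔL = 30×10⁻⁶ × 3.251 m × 103.0 = 1.0046×10⁻² m = 10.046 mm
difference = 10.046 − 4.0182 = 6.0278 mm

6.03 mm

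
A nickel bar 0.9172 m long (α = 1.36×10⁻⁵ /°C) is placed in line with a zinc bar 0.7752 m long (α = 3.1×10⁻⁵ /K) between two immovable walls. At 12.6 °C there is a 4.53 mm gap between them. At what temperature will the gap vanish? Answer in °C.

T = 137 °C

Gap closes when ΔL₁ + ΔL₂ = 4.53 mm = 4.53×10⁻³ m
(α₁L₁ + α₂L₂)ΔT = g
α₁L₁ + α₂L₂ = 1.36×10⁻⁵×0.9172 + 3.1×10⁻⁵×0.7752 = 3.650512×10⁻⁵ m/K
ΔT = 4.53×10⁻³ / 3.650512×10⁻⁵ = 124.09 K
T = 12.6 + 124.09 = 136.69 °C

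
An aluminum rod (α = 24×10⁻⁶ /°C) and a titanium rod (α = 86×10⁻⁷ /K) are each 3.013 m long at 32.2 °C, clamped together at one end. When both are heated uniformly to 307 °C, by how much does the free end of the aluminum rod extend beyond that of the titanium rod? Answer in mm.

ΔT = 274.8 K
aluminum: ΔL = 24×10⁻⁶ × 3.013 m × 274.8 = 1.9871×10⁻² m = 19.871 mm
titanium: ΔL = 86×10⁻⁷ × 3.013 m × 274.8 = 7.1206×10⁻³ m = 7.1206 mm
difference = 19.871 − 7.1206 = 12.7504 mm

12.8 mm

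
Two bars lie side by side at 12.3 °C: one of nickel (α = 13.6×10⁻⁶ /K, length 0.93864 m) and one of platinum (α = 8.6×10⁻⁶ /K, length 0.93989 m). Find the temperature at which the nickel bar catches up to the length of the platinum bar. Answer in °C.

T = 279.3 °C

L₁(1 + α₁ΔT) = L₂(1 + α₂ΔT) ⇒ ΔT = (L₂ − L₁)/(α₁L₁ − α₂L₂)
L₂ − L₁ = 0.93989 − 0.93864 = 1.25×10⁻³ m
α₁L₁ − α₂L₂ = 13.6×10⁻⁶×0.93864 − 8.6×10⁻⁶×0.93989 = 4.68245×10⁻⁶ m/K
ΔT = 1.25×10⁻³ / 4.68245×10⁻⁶ = 266.954 K
T = 12.3 + 266.954 = 279.254 °C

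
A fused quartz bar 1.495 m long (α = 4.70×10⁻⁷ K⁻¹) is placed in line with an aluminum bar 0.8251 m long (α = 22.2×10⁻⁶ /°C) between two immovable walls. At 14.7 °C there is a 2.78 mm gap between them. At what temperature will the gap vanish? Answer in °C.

Gap closes when ΔL₁ + ΔL₂ = 2.78 mm = 2.78×10⁻³ m
(α₁L₁ + α₂L₂)ΔT = g
α₁L₁ + α₂L₂ = 4.70×10⁻⁷×1.495 + 22.2×10⁻⁶×0.8251 = 1.901987×10⁻⁵ m/K
ΔT = 2.78×10⁻³ / 1.901987×10⁻⁵ = 146.16 K
T = 14.7 + 146.16 = 160.86 °C

T = 161 °C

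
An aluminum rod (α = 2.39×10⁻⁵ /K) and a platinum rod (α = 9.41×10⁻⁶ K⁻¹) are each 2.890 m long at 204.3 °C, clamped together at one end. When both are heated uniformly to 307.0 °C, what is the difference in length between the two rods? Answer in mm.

4.30 mm

ΔT = 102.7 K
aluminum: ΔL = 2.39×10⁻⁵ × 2.890 m × 102.7 = 7.0936×10⁻³ m = 7.0936 mm
platinum: ΔL = 9.41×10⁻⁶ × 2.890 m × 102.7 = 2.7929×10⁻³ m = 2.7929 mm
difference = 7.0936 − 2.7929 = 4.3007 mm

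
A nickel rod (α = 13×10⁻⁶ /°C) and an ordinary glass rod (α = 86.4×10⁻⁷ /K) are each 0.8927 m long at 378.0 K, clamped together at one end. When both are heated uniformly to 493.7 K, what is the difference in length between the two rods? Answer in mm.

ΔT = 115.7 K
nickel: ΔL = 13×10⁻⁶ × 0.8927 m × 115.7 = 1.3427×10⁻³ m = 1.3427 mm
ordinary glass: ΔL = 86.4×10⁻⁷ × 0.8927 m × 115.7 = 8.9239×10⁻⁴ m = 0.89239 mm
difference = 1.3427 − 0.89239 = 0.45031 mm

0.450 mm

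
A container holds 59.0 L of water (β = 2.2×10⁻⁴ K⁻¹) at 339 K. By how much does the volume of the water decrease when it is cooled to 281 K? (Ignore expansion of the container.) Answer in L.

|ΔT| = |281 − 339| = 58 K
ΔV = βV₀ΔT = (2.2×10⁻⁴)(59.0)(58) = 0.753 L

ΔV = 0.753 L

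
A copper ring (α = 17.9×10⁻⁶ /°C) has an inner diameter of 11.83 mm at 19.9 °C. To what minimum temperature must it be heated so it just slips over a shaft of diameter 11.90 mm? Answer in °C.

Required Δd = 11.90 − 11.83 = 0.07 mm
Δd = αd₀ΔT ⇒ ΔT = Δd/(αd₀) = 0.07 / (17.9×10⁻⁶ × 11.83) = 330.57 K
T_min = 19.9 + 330.57 = 350.47 °C

T = 350 °C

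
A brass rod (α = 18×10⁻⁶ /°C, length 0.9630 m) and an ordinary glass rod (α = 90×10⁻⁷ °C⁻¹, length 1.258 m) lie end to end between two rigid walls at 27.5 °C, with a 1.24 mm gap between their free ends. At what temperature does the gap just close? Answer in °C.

T = 70.8 °C

Gap closes when ΔL₁ + ΔL₂ = 1.24 mm = 1.24×10⁻³ m
(α₁L₁ + α₂L₂)ΔT = g
α₁L₁ + α₂L₂ = 18×10⁻⁶×0.9630 + 90×10⁻⁷×1.258 = 2.8656×10⁻⁵ m/K
ΔT = 1.24×10⁻³ / 2.8656×10⁻⁵ = 43.272 K
T = 27.5 + 43.272 = 70.772 °C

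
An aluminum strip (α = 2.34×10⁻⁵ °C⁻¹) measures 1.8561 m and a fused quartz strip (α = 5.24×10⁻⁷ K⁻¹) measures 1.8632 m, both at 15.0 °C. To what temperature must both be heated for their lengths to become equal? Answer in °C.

Equal length when α₁L₁ΔT − α₂L₂ΔT = L₂ − L₁ = 7.10×10⁻³ m
α₁L₁ = 4.343274×10⁻⁵, α₂L₂ = 9.763168×10⁻⁷ → Δ(αL) = 4.24564232×10⁻⁵ m/K
ΔT = 7.10×10⁻³ / 4.24564232×10⁻⁵ = 167.230 K, so T = 15.0 + 167.230 = 182.230 °C

T = 182.2 °C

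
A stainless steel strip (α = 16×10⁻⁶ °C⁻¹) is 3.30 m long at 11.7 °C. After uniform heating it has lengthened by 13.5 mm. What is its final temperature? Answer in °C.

ΔL = αL₀ΔT ⇒ ΔT = ΔL / (αL₀)
ΔT = 13.5×10⁻³ m / (16×10⁻⁶ × 3.30 m) = 255.68 K
T = 11.7 + 255.68 = 267.38 °C

T = 267 °C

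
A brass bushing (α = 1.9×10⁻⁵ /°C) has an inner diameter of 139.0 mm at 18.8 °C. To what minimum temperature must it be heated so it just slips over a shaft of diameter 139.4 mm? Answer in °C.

Required Δd = 139.4 − 139.0 = 0.4 mm
Δd = αd₀ΔT ⇒ ΔT = Δd/(αd₀) = 0.4 / (1.9×10⁻⁵ × 139.0) = 151.46 K
T_min = 18.8 + 151.46 = 170.26 °C

T = 170 °C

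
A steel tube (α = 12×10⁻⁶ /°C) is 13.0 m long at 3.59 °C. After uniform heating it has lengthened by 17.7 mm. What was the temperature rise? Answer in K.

ΔT = 113 K

ΔL = αL₀ΔT ⇒ ΔT = ΔL / (αL₀)
ΔT = 17.7×10⁻³ m / (12×10⁻⁶ × 13.0 m) = 113.46 K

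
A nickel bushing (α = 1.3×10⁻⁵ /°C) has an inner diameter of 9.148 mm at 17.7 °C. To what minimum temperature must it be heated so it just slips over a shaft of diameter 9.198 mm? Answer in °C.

Required Δd = 9.198 − 9.148 = 0.050 mm
Δd = αd₀ΔT ⇒ ΔT = Δd/(αd₀) = 0.050 / (1.3×10⁻⁵ × 9.148) = 420.44 K
T_min = 17.7 + 420.44 = 438.14 °C

T = 438 °C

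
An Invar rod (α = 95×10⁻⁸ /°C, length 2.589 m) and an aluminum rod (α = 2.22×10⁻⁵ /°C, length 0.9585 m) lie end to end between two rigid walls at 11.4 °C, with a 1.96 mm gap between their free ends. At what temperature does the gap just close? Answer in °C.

T = 94.0 °C

Gap closes when ΔL₁ + ΔL₂ = 1.96 mm = 1.96×10⁻³ m
(α₁L₁ + α₂L₂)ΔT = g
α₁L₁ + α₂L₂ = 95×10⁻⁸×2.589 + 2.22×10⁻⁵×0.9585 = 2.373825×10⁻⁵ m/K
ΔT = 1.96×10⁻³ / 2.373825×10⁻⁵ = 82.567 K
T = 11.4 + 82.567 = 93.967 °C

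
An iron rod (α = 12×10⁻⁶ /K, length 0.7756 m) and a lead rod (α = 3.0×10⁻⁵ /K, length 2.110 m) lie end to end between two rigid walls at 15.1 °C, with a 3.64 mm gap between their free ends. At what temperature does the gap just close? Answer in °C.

T = 65.2 °C

Gap closes when ΔL₁ + ΔL₂ = 3.64 mm = 3.64×10⁻³ m
(α₁L₁ + α₂L₂)ΔT = g
α₁L₁ + α₂L₂ = 12×10⁻⁶×0.7756 + 3.0×10⁻⁵×2.110 = 7.26072×10⁻⁵ m/K
ΔT = 3.64×10⁻³ / 7.26072×10⁻⁵ = 50.133 K
T = 15.1 + 50.133 = 65.233 °C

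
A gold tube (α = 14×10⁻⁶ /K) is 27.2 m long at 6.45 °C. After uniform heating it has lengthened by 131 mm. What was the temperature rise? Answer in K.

ΔT = 344 K

ΔL = αL₀ΔT ⇒ ΔT = ΔL / (αL₀)
ΔT = 131×10⁻³ m / (14×10⁻⁶ × 27.2 m) = 344.01 K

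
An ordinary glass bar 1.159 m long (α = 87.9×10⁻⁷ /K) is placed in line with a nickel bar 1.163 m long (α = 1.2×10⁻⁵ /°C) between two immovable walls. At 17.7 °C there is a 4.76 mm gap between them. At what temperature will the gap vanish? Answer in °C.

α₁L₁ = 1.018761×10⁻⁵ m/K, α₂L₂ = 1.3956×10⁻⁵ m/K → total 2.414361×10⁻⁵ m/K
ΔT = g/(α₁L₁+α₂L₂) = 4.76×10⁻³ / 2.414361×10⁻⁵ = 197.15 K
T = 17.7 + 197.15 = 214.85 °C

T = 215 °C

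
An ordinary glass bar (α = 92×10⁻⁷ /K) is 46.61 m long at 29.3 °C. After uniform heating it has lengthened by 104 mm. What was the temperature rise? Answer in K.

ΔT = 243 K

ΔL = αL₀ΔT ⇒ ΔT = ΔL / (αL₀)
ΔT = 104×10⁻³ m / (92×10⁻⁷ × 46.61 m) = 242.53 K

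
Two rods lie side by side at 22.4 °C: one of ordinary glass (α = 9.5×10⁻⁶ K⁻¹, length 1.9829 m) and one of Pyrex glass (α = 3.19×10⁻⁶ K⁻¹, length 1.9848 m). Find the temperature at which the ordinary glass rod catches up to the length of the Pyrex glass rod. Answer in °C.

T = 174.3 °C

Equal length when α₁L₁ΔT − α₂L₂ΔT = L₂ − L₁ = 1.90×10⁻³ m
α₁L₁ = 1.883755×10⁻⁵, α₂L₂ = 6.331512×10⁻⁶ → Δ(αL) = 1.2506038×10⁻⁵ m/K
ΔT = 1.90×10⁻³ / 1.2506038×10⁻⁵ = 151.927 K, so T = 22.4 + 151.927 = 174.327 °C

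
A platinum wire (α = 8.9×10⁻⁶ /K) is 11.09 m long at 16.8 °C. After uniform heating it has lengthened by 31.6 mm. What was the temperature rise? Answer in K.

ΔT = 320 K

ΔL = αL₀ΔT ⇒ ΔT = ΔL / (αL₀)
ΔT = 31.6×10⁻³ m / (8.9×10⁻⁶ × 11.09 m) = 320.16 K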